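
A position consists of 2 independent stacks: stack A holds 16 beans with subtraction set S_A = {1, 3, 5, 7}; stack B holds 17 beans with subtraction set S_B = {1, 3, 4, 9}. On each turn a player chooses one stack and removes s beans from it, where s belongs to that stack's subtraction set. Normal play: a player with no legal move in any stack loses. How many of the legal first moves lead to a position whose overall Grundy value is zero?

1

Stack A, S = {1, 3, 5, 7}:
n :  0  1  2  3  4  5  6  7  8  9 10 11 12 13 14 15 16
G :  0  1  0  1  0  1  0  1  0  1  0  1  0  1  0  1  0
G_A(16) = 0.
Stack B, S = {1, 3, 4, 9}:
G(0) = 0
G(1) = mex{0} = 1
G(2) = mex{1} = 0
G(3) = mex{0,0} = 1
G(4) = mex{1,1,0} = 2
G(5) = mex{2,0,1} = 3
G(6) = mex{3,1,0} = 2
G(7) = mex{2,2,1} = 0
G(8) = mex{0,3,2} = 1
G(9) = mex{1,2,3,0} = 4
G(10) = mex{4,0,2,1} = 3
G(11) = mex{3,1,0,0} = 2
G(12) = mex{2,4,1,1} = 0
G(13) = mex{0,3,4,2} = 1
G(14) = mex{1,2,3,3} = 0
G(15) = mex{0,0,2,2} = 1
G(16) = mex{1,1,0,0} = 2
G(17) = mex{2,0,1,1} = 3
G_B(17) = 3.
Combined Grundy value = 0 ⊕ 3 = 3.
A winning move leaves total XOR = 0, i.e. changes one component's Grundy value g to g ⊕ X where X is the current total.
Stack A: need g' = 0⊕3 = 3. Options: 16−1→G=1, 16−3→G=1, 16−5→G=1, 16−7→G=1. Hits: 0.
Stack B: need g' = 3⊕3 = 0. Options: 17−1→G=2, 17−3→G=0, 17−4→G=1, 17−9→G=1. Hits: 1.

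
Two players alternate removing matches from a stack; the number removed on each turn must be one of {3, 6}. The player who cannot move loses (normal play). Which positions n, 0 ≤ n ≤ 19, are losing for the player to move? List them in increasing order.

n :  0  1  2  3  4  5  6  7  8  9 10 11 12 13 14 15 16 17 18 19
G :  0  0  0  1  1  1  2  2  2  0  0  0  1  1  1  2  2  2  0  0
P-positions are exactly the n with G(n) = 0.

0, 1, 2, 9, 10, 11, 18, 19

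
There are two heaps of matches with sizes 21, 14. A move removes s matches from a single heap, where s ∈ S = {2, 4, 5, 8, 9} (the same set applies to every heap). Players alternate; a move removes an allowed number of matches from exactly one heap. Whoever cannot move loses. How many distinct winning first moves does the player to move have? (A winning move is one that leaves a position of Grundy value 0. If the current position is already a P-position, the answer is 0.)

All heaps use S = {2, 4, 5, 8, 9}:
n :  0  1  2  3  4  5  6  7  8  9 10 11 12 13 14 15 16 17 18 19 20 21
G :  0  0  1  1  2  2  3  0  4  1  5  2  3  0  0  1  1  2  2  3  0  4
Heap A: G(21) = 4.
Heap B: G(14) = 0.
Combined Grundy value = 4 ⊕ 0 = 4.
A winning move leaves total XOR = 0, i.e. changes one component's Grundy value g to g ⊕ X where X is the current total.
Heap A: need g' = 4⊕4 = 0. Options: 21−2→G=3, 21−4→G=2, 21−5→G=1, 21−8→G=0, 21−9→G=3. Hits: 1.
Heap B: need g' = 0⊕4 = 4. Options: 14−2→G=3, 14−4→G=5, 14−5→G=1, 14−8→G=3, 14−9→G=2. Hits: 0.

1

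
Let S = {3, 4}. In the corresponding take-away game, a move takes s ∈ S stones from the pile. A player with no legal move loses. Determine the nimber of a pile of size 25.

1

n :  0  1  2  3  4  5  6  7  8  9 10 11 12 13 14 15 16 17 18 19 20 21 22 23 24 25
G :  0  0  0  1  1  1  2  0  0  0  1  1  1  2  0  0  0  1  1  1  2  0  0  0  1  1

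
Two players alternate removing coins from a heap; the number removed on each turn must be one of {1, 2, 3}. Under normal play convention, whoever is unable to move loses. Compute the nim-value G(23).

3

n :  0  1  2  3  4  5  6  7  8  9 10 11 12 13 14 15 16 17 18 19 20 21 22 23
G :  0  1  2  3  0  1  2  3  0  1  2  3  0  1  2  3  0  1  2  3  0  1  2  3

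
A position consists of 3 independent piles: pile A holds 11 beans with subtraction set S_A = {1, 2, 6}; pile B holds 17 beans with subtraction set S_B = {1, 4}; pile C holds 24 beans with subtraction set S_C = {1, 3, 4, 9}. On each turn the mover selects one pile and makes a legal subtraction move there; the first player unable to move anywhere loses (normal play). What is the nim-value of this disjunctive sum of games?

1

Pile A, S = {1, 2, 6}:
G(0) = 0
G(1) = mex{0} = 1
G(2) = mex{1,0} = 2
G(3) = mex{2,1} = 0
G(4) = mex{0,2} = 1
G(5) = mex{1,0} = 2
G(6) = mex{2,1,0} = 3
G(7) = mex{3,2,1} = 0
G(8) = mex{0,3,2} = 1
G(9) = mex{1,0,0} = 2
G(10) = mex{2,1,1} = 0
G(11) = mex{0,2,2} = 1
G_A(11) = 1.
Pile B, S = {1, 4}:
G(0) = 0
G(1) = mex{0} = 1
G(2) = mex{1} = 0
G(3) = mex{0} = 1
G(4) = mex{1,0} = 2
G(5) = mex{2,1} = 0
G(6) = mex{0,0} = 1
G(7) = mex{1,1} = 0
G(8) = mex{0,2} = 1
G(9) = mex{1,0} = 2
G(10) = mex{2,1} = 0
G(11) = mex{0,0} = 1
G(12) = mex{1,1} = 0
G(13) = mex{0,2} = 1
G(14) = mex{1,0} = 2
G(15) = mex{2,1} = 0
G(16) = mex{0,0} = 1
G(17) = mex{1,1} = 0
G_B(17) = 0.
Pile C, S = {1, 3, 4, 9}:
G(0) = 0
G(1) = mex{0} = 1
G(2) = mex{1} = 0
G(3) = mex{0,0} = 1
G(4) = mex{1,1,0} = 2
G(5) = mex{2,0,1} = 3
G(6) = mex{3,1,0} = 2
G(7) = mex{2,2,1} = 0
G(8) = mex{0,3,2} = 1
G(9) = mex{1,2,3,0} = 4
G(10) = mex{4,0,2,1} = 3
G(11) = mex{3,1,0,0} = 2
G(12) = mex{2,4,1,1} = 0
G(13) = mex{0,3,4,2} = 1
G(14) = mex{1,2,3,3} = 0
G(15) = mex{0,0,2,2} = 1
G(16) = mex{1,1,0,0} = 2
G(17) = mex{2,0,1,1} = 3
G(18) = mex{3,1,0,4} = 2
G(19) = mex{2,2,1,3} = 0
G(20) = mex{0,3,2,2} = 1
G(21) = mex{1,2,3,0} = 4
G(22) = mex{4,0,2,1} = 3
G(23) = mex{3,1,0,0} = 2
G(24) = mex{2,4,1,1} = 0
G_C(24) = 0.
Combined Grundy value = 1 ⊕ 0 ⊕ 0 = 1.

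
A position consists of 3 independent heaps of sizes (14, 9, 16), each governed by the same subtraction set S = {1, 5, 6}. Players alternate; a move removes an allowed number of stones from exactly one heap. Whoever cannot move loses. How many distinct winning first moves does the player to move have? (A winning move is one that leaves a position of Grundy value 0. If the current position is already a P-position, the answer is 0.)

3

All heaps use S = {1, 5, 6}:
G(0) = 0
G(1) = mex{0} = 1
G(2) = mex{1} = 0
G(3) = mex{0} = 1
G(4) = mex{1} = 0
G(5) = mex{0,0} = 1
G(6) = mex{1,1,0} = 2
G(7) = mex{2,0,1} = 3
G(8) = mex{3,1,0} = 2
G(9) = mex{2,0,1} = 3
G(10) = mex{3,1,0} = 2
G(11) = mex{2,2,1} = 0
G(12) = mex{0,3,2} = 1
G(13) = mex{1,2,3} = 0
G(14) = mex{0,3,2} = 1
G(15) = mex{1,2,3} = 0
G(16) = mex{0,0,2} = 1
Heap A: G(14) = 1.
Heap B: G(9) = 3.
Heap C: G(16) = 1.
Combined Grundy value = 1 ⊕ 3 ⊕ 1 = 3.
A winning move leaves total XOR = 0, i.e. changes one component's Grundy value g to g ⊕ X where X is the current total.
Heap A: need g' = 1⊕3 = 2. Options: 14−1→G=0, 14−5→G=3, 14−6→G=2. Hits: 1.
Heap B: need g' = 3⊕3 = 0. Options: 9−1→G=2, 9−5→G=0, 9−6→G=1. Hits: 1.
Heap C: need g' = 1⊕3 = 2. Options: 16−1→G=0, 16−5→G=0, 16−6→G=2. Hits: 1.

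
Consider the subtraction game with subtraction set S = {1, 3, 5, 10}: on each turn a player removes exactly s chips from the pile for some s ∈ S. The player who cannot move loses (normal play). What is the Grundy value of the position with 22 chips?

1

G(0) = 0
G(1) = mex{0} = 1
G(2) = mex{1} = 0
G(3) = mex{0,0} = 1
G(4) = mex{1,1} = 0
G(5) = mex{0,0,0} = 1
G(6) = mex{1,1,1} = 0
G(7) = mex{0,0,0} = 1
G(8) = mex{1,1,1} = 0
G(9) = mex{0,0,0} = 1
G(10) = mex{1,1,1,0} = 2
G(11) = mex{2,0,0,1} = 3
G(12) = mex{3,1,1,0} = 2
G(13) = mex{2,2,0,1} = 3
G(14) = mex{3,3,1,0} = 2
G(15) = mex{2,2,2,1} = 0
G(16) = mex{0,3,3,0} = 1
G(17) = mex{1,2,2,1} = 0
G(18) = mex{0,0,3,0} = 1
G(19) = mex{1,1,2,1} = 0
G(20) = mex{0,0,0,2} = 1
G(21) = mex{1,1,1,3} = 0
G(22) = mex{0,0,0,2} = 1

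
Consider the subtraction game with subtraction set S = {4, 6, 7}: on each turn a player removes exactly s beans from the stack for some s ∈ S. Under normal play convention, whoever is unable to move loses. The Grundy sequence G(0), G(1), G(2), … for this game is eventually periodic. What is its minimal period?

11

n :  0  1  2  3  4  5  6  7  8  9 10 11 12 13 14 15 16 17 18 19 20 21 22 23
G :  0  0  0  0  1  1  1  1  2  2  2  0  0  0  0  1  1  1  1  2  2  2  0  0
G(n+11) = G(n) holds for n = 0,…,6 (a full window of length max(S) = 7), so the sequence is purely periodic with period 11.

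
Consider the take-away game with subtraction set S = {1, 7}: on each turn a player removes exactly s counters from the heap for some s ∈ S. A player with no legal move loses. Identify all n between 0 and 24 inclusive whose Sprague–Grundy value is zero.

n :  0  1  2  3  4  5  6  7  8  9 10 11 12 13 14 15 16 17 18 19 20 21 22 23 24
G :  0  1  0  1  0  1  0  1  0  1  0  1  0  1  0  1  0  1  0  1  0  1  0  1  0
P-positions are exactly the n with G(n) = 0.

0, 2, 4, 6, 8, 10, 12, 14, 16, 18, 20, 22, 24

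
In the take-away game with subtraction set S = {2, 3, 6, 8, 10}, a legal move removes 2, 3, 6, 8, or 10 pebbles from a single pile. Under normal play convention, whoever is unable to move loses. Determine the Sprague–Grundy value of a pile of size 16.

0

G(0) = 0
G(1) = mex{} = 0
G(2) = mex{0} = 1
G(3) = mex{0,0} = 1
G(4) = mex{1,0} = 2
G(5) = mex{1,1} = 0
G(6) = mex{2,1,0} = 3
G(7) = mex{0,2,0} = 1
G(8) = mex{3,0,1,0} = 2
G(9) = mex{1,3,1,0} = 2
G(10) = mex{2,1,2,1,0} = 3
G(11) = mex{2,2,0,1,0} = 3
G(12) = mex{3,2,3,2,1} = 0
G(13) = mex{3,3,1,0,1} = 2
G(14) = mex{0,3,2,3,2} = 1
G(15) = mex{2,0,2,1,0} = 3
G(16) = mex{1,2,3,2,3} = 0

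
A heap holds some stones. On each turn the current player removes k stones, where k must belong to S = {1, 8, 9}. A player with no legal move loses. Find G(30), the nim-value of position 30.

2

n :  0  1  2  3  4  5  6  7  8  9 10 11 12 13 14 15 16 17 18 19 20 21 22 23 24 25 26 27 28 29 30
G :  0  1  0  1  0  1  0  1  2  3  2  3  2  3  2  3  0  1  0  1  0  1  0  1  2  3  2  3  2  3  2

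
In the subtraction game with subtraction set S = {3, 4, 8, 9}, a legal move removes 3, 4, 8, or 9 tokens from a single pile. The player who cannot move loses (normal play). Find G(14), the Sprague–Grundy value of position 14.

n :  0  1  2  3  4  5  6  7  8  9 10 11 12 13 14
G :  0  0  0  1  1  1  2  0  2  3  1  3  0  0  0

0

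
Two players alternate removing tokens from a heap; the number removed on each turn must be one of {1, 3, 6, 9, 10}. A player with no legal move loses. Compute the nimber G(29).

n :  0  1  2  3  4  5  6  7  8  9 10 11 12 13 14 15 16 17 18 19 20 21 22 23 24 25 26 27 28 29
G :  0  1  0  1  0  1  2  3  2  3  2  3  4  5  4  0  1  0  1  0  1  2  3  2  3  2  3  4  5  4

4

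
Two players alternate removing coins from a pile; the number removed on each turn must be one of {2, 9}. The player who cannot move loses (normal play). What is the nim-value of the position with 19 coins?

0

G(0) = 0
G(1) = mex{} = 0
G(2) = mex{0} = 1
G(3) = mex{0} = 1
G(4) = mex{1} = 0
G(5) = mex{1} = 0
G(6) = mex{0} = 1
G(7) = mex{0} = 1
G(8) = mex{1} = 0
G(9) = mex{1,0} = 2
G(10) = mex{0,0} = 1
G(11) = mex{2,1} = 0
G(12) = mex{1,1} = 0
G(13) = mex{0,0} = 1
G(14) = mex{0,0} = 1
G(15) = mex{1,1} = 0
G(16) = mex{1,1} = 0
G(17) = mex{0,0} = 1
G(18) = mex{0,2} = 1
G(19) = mex{1,1} = 0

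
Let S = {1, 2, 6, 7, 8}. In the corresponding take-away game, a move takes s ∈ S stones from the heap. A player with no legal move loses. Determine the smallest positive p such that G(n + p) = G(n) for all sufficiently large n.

12

G(0) = 0
G(1) = mex{0} = 1
G(2) = mex{1,0} = 2
G(3) = mex{2,1} = 0
G(4) = mex{0,2} = 1
G(5) = mex{1,0} = 2
G(6) = mex{2,1,0} = 3
G(7) = mex{3,2,1,0} = 4
G(8) = mex{4,3,2,1,0} = 5
G(9) = mex{5,4,0,2,1} = 3
G(10) = mex{3,5,1,0,2} = 4
G(11) = mex{4,3,2,1,0} = 5
G(12) = mex{5,4,3,2,1} = 0
G(13) = mex{0,5,4,3,2} = 1
G(14) = mex{1,0,5,4,3} = 2
G(15) = mex{2,1,3,5,4} = 0
G(16) = mex{0,2,4,3,5} = 1
G(17) = mex{1,0,5,4,3} = 2
G(18) = mex{2,1,0,5,4} = 3
G(19) = mex{3,2,1,0,5} = 4
G(20) = mex{4,3,2,1,0} = 5
G(21) = mex{5,4,0,2,1} = 3
G(22) = mex{3,5,1,0,2} = 4
G(23) = mex{4,3,2,1,0} = 5
G(24) = mex{5,4,3,2,1} = 0
G(25) = mex{0,5,4,3,2} = 1
G(n+12) = G(n) holds for n = 0,…,7 (a full window of length max(S) = 8), so the sequence is purely periodic with period 12.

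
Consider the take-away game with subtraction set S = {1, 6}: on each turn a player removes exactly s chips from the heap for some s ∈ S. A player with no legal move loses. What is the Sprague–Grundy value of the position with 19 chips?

n :  0  1  2  3  4  5  6  7  8  9 10 11 12 13 14 15 16 17 18 19
G :  0  1  0  1  0  1  2  0  1  0  1  0  1  2  0  1  0  1  0  1

1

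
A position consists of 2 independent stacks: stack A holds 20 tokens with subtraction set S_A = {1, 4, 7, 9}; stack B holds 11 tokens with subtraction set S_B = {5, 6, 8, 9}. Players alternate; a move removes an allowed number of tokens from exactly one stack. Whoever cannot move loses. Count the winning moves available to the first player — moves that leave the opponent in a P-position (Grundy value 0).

Stack A, S = {1, 4, 7, 9}:
n :  0  1  2  3  4  5  6  7  8  9 10 11 12 13 14 15 16 17 18 19 20
G :  0  1  0  1  2  0  1  2  0  1  0  1  2  0  1  2  0  1  0  1  2
G_A(20) = 2.
Stack B, S = {5, 6, 8, 9}:
n :  0  1  2  3  4  5  6  7  8  9 10 11
G :  0  0  0  0  0  1  1  1  1  1  2  2
G_B(11) = 2.
Combined Grundy value = 2 ⊕ 2 = 0.
A winning move leaves total XOR = 0, i.e. changes one component's Grundy value g to g ⊕ X where X is the current total.
Stack A: target g' = 2⊕0 = 2, but every legal move changes the Grundy value (mex property), so 0 moves.
Stack B: target g' = 2⊕0 = 2, but every legal move changes the Grundy value (mex property), so 0 moves.

0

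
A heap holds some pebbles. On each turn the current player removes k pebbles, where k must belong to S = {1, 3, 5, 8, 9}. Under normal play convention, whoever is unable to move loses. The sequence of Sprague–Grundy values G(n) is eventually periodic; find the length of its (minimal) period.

n :  0  1  2  3  4  5  6  7  8  9 10 11 12 13 14 15 16 17 18 19 20 21 22 23 24 25 26 27 28 29 30 31 32 33
G :  0  1  0  1  0  1  0  1  2  3  2  3  2  3  2  3  0  1  0  1  0  1  0  1  2  3  2  3  2  3  2  3  0  1
G(n+16) = G(n) holds for n = 0,…,8 (a full window of length max(S) = 9), so the sequence is purely periodic with period 16.

16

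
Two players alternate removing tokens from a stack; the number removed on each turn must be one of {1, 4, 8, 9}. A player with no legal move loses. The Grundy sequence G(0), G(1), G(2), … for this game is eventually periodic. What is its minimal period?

G(0) = 0
G(1) = mex{0} = 1
G(2) = mex{1} = 0
G(3) = mex{0} = 1
G(4) = mex{1,0} = 2
G(5) = mex{2,1} = 0
G(6) = mex{0,0} = 1
G(7) = mex{1,1} = 0
G(8) = mex{0,2,0} = 1
G(9) = mex{1,0,1,0} = 2
G(10) = mex{2,1,0,1} = 3
G(11) = mex{3,0,1,0} = 2
G(12) = mex{2,1,2,1} = 0
G(13) = mex{0,2,0,2} = 1
G(14) = mex{1,3,1,0} = 2
G(15) = mex{2,2,0,1} = 3
G(16) = mex{3,0,1,0} = 2
G(17) = mex{2,1,2,1} = 0
G(18) = mex{0,2,3,2} = 1
G(19) = mex{1,3,2,3} = 0
G(20) = mex{0,2,0,2} = 1
G(21) = mex{1,0,1,0} = 2
G(22) = mex{2,1,2,1} = 0
G(23) = mex{0,0,3,2} = 1
G(24) = mex{1,1,2,3} = 0
G(25) = mex{0,2,0,2} = 1
G(26) = mex{1,0,1,0} = 2
G(27) = mex{2,1,0,1} = 3
G(28) = mex{3,0,1,0} = 2
G(29) = mex{2,1,2,1} = 0
G(30) = mex{0,2,0,2} = 1
G(31) = mex{1,3,1,0} = 2
G(32) = mex{2,2,0,1} = 3
G(33) = mex{3,0,1,0} = 2
G(34) = mex{2,1,2,1} = 0
G(35) = mex{0,2,3,2} = 1
G(n+17) = G(n) holds for n = 0,…,8 (a full window of length max(S) = 9), so the sequence is purely periodic with period 17.

17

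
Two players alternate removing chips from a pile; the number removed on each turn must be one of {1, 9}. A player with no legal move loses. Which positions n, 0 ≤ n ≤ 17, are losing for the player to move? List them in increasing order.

0, 2, 4, 6, 8, 10, 12, 14, 16

G(0) = 0
G(1) = mex{0} = 1
G(2) = mex{1} = 0
G(3) = mex{0} = 1
G(4) = mex{1} = 0
G(5) = mex{0} = 1
G(6) = mex{1} = 0
G(7) = mex{0} = 1
G(8) = mex{1} = 0
G(9) = mex{0,0} = 1
G(10) = mex{1,1} = 0
G(11) = mex{0,0} = 1
G(12) = mex{1,1} = 0
G(13) = mex{0,0} = 1
G(14) = mex{1,1} = 0
G(15) = mex{0,0} = 1
G(16) = mex{1,1} = 0
G(17) = mex{0,0} = 1
P-positions are exactly the n with G(n) = 0.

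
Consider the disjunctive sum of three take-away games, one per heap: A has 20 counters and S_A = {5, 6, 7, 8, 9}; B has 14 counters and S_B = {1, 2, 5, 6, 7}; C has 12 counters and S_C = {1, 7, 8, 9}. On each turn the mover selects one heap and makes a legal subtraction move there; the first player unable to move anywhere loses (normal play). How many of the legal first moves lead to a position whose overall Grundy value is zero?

Heap A, S = {5, 6, 7, 8, 9}:
n :  0  1  2  3  4  5  6  7  8  9 10 11 12 13 14 15 16 17 18 19 20
G :  0  0  0  0  0  1  1  1  1  1  2  2  2  2  0  0  0  0  0  1  1
G_A(20) = 1.
Heap B, S = {1, 2, 5, 6, 7}:
n :  0  1  2  3  4  5  6  7  8  9 10 11 12 13 14
G :  0  1  2  0  1  2  3  4  5  3  4  0  1  2  0
G_B(14) = 0.
Heap C, S = {1, 7, 8, 9}:
G(0) = 0
G(1) = mex{0} = 1
G(2) = mex{1} = 0
G(3) = mex{0} = 1
G(4) = mex{1} = 0
G(5) = mex{0} = 1
G(6) = mex{1} = 0
G(7) = mex{0,0} = 1
G(8) = mex{1,1,0} = 2
G(9) = mex{2,0,1,0} = 3
G(10) = mex{3,1,0,1} = 2
G(11) = mex{2,0,1,0} = 3
G(12) = mex{3,1,0,1} = 2
G_C(12) = 2.
Combined Grundy value = 1 ⊕ 0 ⊕ 2 = 3.
A winning move leaves total XOR = 0, i.e. changes one component's Grundy value g to g ⊕ X where X is the current total.
Heap A: need g' = 1⊕3 = 2. Options: 20−5→G=0, 20−6→G=0, 20−7→G=2, 20−8→G=2, 20−9→G=2. Hits: 3.
Heap B: need g' = 0⊕3 = 3. Options: 14−1→G=2, 14−2→G=1, 14−5→G=3, 14−6→G=5, 14−7→G=4. Hits: 1.
Heap C: need g' = 2⊕3 = 1. Options: 12−1→G=3, 12−7→G=1, 12−8→G=0, 12−9→G=1. Hits: 2.

6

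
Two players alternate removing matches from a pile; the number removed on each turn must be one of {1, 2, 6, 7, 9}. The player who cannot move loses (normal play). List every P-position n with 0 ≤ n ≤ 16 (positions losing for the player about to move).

n :  0  1  2  3  4  5  6  7  8  9 10 11 12 13 14 15 16
G :  0  1  2  0  1  2  3  4  0  1  2  0  1  2  3  4  0
P-positions are exactly the n with G(n) = 0.

0, 3, 8, 11, 16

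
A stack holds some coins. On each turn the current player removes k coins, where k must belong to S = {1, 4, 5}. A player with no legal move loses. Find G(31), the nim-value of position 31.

3

n :  0  1  2  3  4  5  6  7  8  9 10 11 12 13 14 15 16 17 18 19 20 21 22 23 24 25 26 27 28 29 30 31
G :  0  1  0  1  2  3  2  3  0  1  0  1  2  3  2  3  0  1  0  1  2  3  2  3  0  1  0  1  2  3  2  3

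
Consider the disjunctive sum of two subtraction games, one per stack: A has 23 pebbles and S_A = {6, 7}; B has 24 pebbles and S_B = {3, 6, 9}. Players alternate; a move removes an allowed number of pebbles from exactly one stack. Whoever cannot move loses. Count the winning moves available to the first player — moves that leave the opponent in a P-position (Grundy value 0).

3

Stack A, S = {6, 7}:
G(0) = 0
G(1) = mex{} = 0
G(2) = mex{} = 0
G(3) = mex{} = 0
G(4) = mex{} = 0
G(5) = mex{} = 0
G(6) = mex{0} = 1
G(7) = mex{0,0} = 1
G(8) = mex{0,0} = 1
G(9) = mex{0,0} = 1
G(10) = mex{0,0} = 1
G(11) = mex{0,0} = 1
G(12) = mex{1,0} = 2
G(13) = mex{1,1} = 0
G(14) = mex{1,1} = 0
G(15) = mex{1,1} = 0
G(16) = mex{1,1} = 0
G(17) = mex{1,1} = 0
G(18) = mex{2,1} = 0
G(19) = mex{0,2} = 1
G(20) = mex{0,0} = 1
G(21) = mex{0,0} = 1
G(22) = mex{0,0} = 1
G(23) = mex{0,0} = 1
G_A(23) = 1.
Stack B, S = {3, 6, 9}:
n :  0  1  2  3  4  5  6  7  8  9 10 11 12 13 14 15 16 17 18 19 20 21 22 23 24
G :  0  0  0  1  1  1  2  2  2  3  3  3  0  0  0  1  1  1  2  2  2  3  3  3  0
G_B(24) = 0.
Combined Grundy value = 1 ⊕ 0 = 1.
A winning move leaves total XOR = 0, i.e. changes one component's Grundy value g to g ⊕ X where X is the current total.
Stack A: need g' = 1⊕1 = 0. Options: 23−6→G=0, 23−7→G=0. Hits: 2.
Stack B: need g' = 0⊕1 = 1. Options: 24−3→G=3, 24−6→G=2, 24−9→G=1. Hits: 1.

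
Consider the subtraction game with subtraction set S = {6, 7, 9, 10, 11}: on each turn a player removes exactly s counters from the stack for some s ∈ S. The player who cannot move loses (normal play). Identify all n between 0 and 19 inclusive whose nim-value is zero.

0, 1, 2, 3, 4, 5, 17, 18, 19

G(0) = 0
G(1) = mex{} = 0
G(2) = mex{} = 0
G(3) = mex{} = 0
G(4) = mex{} = 0
G(5) = mex{} = 0
G(6) = mex{0} = 1
G(7) = mex{0,0} = 1
G(8) = mex{0,0} = 1
G(9) = mex{0,0,0} = 1
G(10) = mex{0,0,0,0} = 1
G(11) = mex{0,0,0,0,0} = 1
G(12) = mex{1,0,0,0,0} = 2
G(13) = mex{1,1,0,0,0} = 2
G(14) = mex{1,1,0,0,0} = 2
G(15) = mex{1,1,1,0,0} = 2
G(16) = mex{1,1,1,1,0} = 2
G(17) = mex{1,1,1,1,1} = 0
G(18) = mex{2,1,1,1,1} = 0
G(19) = mex{2,2,1,1,1} = 0
P-positions are exactly the n with G(n) = 0.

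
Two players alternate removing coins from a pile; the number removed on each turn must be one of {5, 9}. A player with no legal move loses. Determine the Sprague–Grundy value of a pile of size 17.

0

G(0) = 0
G(1) = mex{} = 0
G(2) = mex{} = 0
G(3) = mex{} = 0
G(4) = mex{} = 0
G(5) = mex{0} = 1
G(6) = mex{0} = 1
G(7) = mex{0} = 1
G(8) = mex{0} = 1
G(9) = mex{0,0} = 1
G(10) = mex{1,0} = 2
G(11) = mex{1,0} = 2
G(12) = mex{1,0} = 2
G(13) = mex{1,0} = 2
G(14) = mex{1,1} = 0
G(15) = mex{2,1} = 0
G(16) = mex{2,1} = 0
G(17) = mex{2,1} = 0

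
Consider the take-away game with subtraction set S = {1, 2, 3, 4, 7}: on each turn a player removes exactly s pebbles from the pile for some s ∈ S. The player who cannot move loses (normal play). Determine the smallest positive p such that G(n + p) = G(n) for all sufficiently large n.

5

G(0) = 0
G(1) = mex{0} = 1
G(2) = mex{1,0} = 2
G(3) = mex{2,1,0} = 3
G(4) = mex{3,2,1,0} = 4
G(5) = mex{4,3,2,1} = 0
G(6) = mex{0,4,3,2} = 1
G(7) = mex{1,0,4,3,0} = 2
G(8) = mex{2,1,0,4,1} = 3
G(9) = mex{3,2,1,0,2} = 4
G(10) = mex{4,3,2,1,3} = 0
G(11) = mex{0,4,3,2,4} = 1
G(12) = mex{1,0,4,3,0} = 2
G(13) = mex{2,1,0,4,1} = 3
G(14) = mex{3,2,1,0,2} = 4
G(n+5) = G(n) holds for n = 0,…,6 (a full window of length max(S) = 7), so the sequence is purely periodic with period 5.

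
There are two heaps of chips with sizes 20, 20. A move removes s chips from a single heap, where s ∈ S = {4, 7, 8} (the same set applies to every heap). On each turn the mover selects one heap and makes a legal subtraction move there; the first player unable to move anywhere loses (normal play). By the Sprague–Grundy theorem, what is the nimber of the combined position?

All heaps use S = {4, 7, 8}:
G(0) = 0
G(1) = mex{} = 0
G(2) = mex{} = 0
G(3) = mex{} = 0
G(4) = mex{0} = 1
G(5) = mex{0} = 1
G(6) = mex{0} = 1
G(7) = mex{0,0} = 1
G(8) = mex{1,0,0} = 2
G(9) = mex{1,0,0} = 2
G(10) = mex{1,0,0} = 2
G(11) = mex{1,1,0} = 2
G(12) = mex{2,1,1} = 0
G(13) = mex{2,1,1} = 0
G(14) = mex{2,1,1} = 0
G(15) = mex{2,2,1} = 0
G(16) = mex{0,2,2} = 1
G(17) = mex{0,2,2} = 1
G(18) = mex{0,2,2} = 1
G(19) = mex{0,0,2} = 1
G(20) = mex{1,0,0} = 2
Heap A: G(20) = 2.
Heap B: G(20) = 2.
Combined Grundy value = 2 ⊕ 2 = 0.

0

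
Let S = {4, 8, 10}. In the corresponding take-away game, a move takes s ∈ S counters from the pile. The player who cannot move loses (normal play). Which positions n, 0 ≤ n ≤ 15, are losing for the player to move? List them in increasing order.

n :  0  1  2  3  4  5  6  7  8  9 10 11 12 13 14 15
G :  0  0  0  0  1  1  1  1  2  2  2  2  3  3  0  0
P-positions are exactly the n with G(n) = 0.

0, 1, 2, 3, 14, 15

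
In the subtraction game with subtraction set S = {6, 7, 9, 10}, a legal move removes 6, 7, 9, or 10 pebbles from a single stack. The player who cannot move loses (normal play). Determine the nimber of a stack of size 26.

1

n :  0  1  2  3  4  5  6  7  8  9 10 11 12 13 14 15 16 17 18 19 20 21 22 23 24 25 26
G :  0  0  0  0  0  0  1  1  1  1  1  1  2  2  2  2  0  0  0  0  0  0  1  1  1  1  1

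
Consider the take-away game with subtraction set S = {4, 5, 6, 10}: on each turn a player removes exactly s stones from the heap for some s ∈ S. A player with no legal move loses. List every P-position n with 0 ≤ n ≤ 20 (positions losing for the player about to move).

G(0) = 0
G(1) = mex{} = 0
G(2) = mex{} = 0
G(3) = mex{} = 0
G(4) = mex{0} = 1
G(5) = mex{0,0} = 1
G(6) = mex{0,0,0} = 1
G(7) = mex{0,0,0} = 1
G(8) = mex{1,0,0} = 2
G(9) = mex{1,1,0} = 2
G(10) = mex{1,1,1,0} = 2
G(11) = mex{1,1,1,0} = 2
G(12) = mex{2,1,1,0} = 3
G(13) = mex{2,2,1,0} = 3
G(14) = mex{2,2,2,1} = 0
G(15) = mex{2,2,2,1} = 0
G(16) = mex{3,2,2,1} = 0
G(17) = mex{3,3,2,1} = 0
G(18) = mex{0,3,3,2} = 1
G(19) = mex{0,0,3,2} = 1
G(20) = mex{0,0,0,2} = 1
P-positions are exactly the n with G(n) = 0.

0, 1, 2, 3, 14, 15, 16, 17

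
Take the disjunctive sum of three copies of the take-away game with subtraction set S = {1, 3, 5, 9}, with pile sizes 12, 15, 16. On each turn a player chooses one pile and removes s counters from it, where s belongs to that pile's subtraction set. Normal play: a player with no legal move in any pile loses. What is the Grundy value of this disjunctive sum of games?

1

All piles use S = {1, 3, 5, 9}:
G(0) = 0
G(1) = mex{0} = 1
G(2) = mex{1} = 0
G(3) = mex{0,0} = 1
G(4) = mex{1,1} = 0
G(5) = mex{0,0,0} = 1
G(6) = mex{1,1,1} = 0
G(7) = mex{0,0,0} = 1
G(8) = mex{1,1,1} = 0
G(9) = mex{0,0,0,0} = 1
G(10) = mex{1,1,1,1} = 0
G(11) = mex{0,0,0,0} = 1
G(12) = mex{1,1,1,1} = 0
G(13) = mex{0,0,0,0} = 1
G(14) = mex{1,1,1,1} = 0
G(15) = mex{0,0,0,0} = 1
G(16) = mex{1,1,1,1} = 0
Pile A: G(12) = 0.
Pile B: G(15) = 1.
Pile C: G(16) = 0.
Combined Grundy value = 0 ⊕ 1 ⊕ 0 = 1.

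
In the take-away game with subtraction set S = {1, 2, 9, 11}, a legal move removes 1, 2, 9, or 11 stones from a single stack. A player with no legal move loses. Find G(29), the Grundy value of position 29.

G(0) = 0
G(1) = mex{0} = 1
G(2) = mex{1,0} = 2
G(3) = mex{2,1} = 0
G(4) = mex{0,2} = 1
G(5) = mex{1,0} = 2
G(6) = mex{2,1} = 0
G(7) = mex{0,2} = 1
G(8) = mex{1,0} = 2
G(9) = mex{2,1,0} = 3
G(10) = mex{3,2,1} = 0
G(11) = mex{0,3,2,0} = 1
G(12) = mex{1,0,0,1} = 2
G(13) = mex{2,1,1,2} = 0
G(14) = mex{0,2,2,0} = 1
G(15) = mex{1,0,0,1} = 2
G(16) = mex{2,1,1,2} = 0
G(17) = mex{0,2,2,0} = 1
G(18) = mex{1,0,3,1} = 2
G(19) = mex{2,1,0,2} = 3
G(20) = mex{3,2,1,3} = 0
G(21) = mex{0,3,2,0} = 1
G(22) = mex{1,0,0,1} = 2
G(23) = mex{2,1,1,2} = 0
G(24) = mex{0,2,2,0} = 1
G(25) = mex{1,0,0,1} = 2
G(26) = mex{2,1,1,2} = 0
G(27) = mex{0,2,2,0} = 1
G(28) = mex{1,0,3,1} = 2
G(29) = mex{2,1,0,2} = 3

3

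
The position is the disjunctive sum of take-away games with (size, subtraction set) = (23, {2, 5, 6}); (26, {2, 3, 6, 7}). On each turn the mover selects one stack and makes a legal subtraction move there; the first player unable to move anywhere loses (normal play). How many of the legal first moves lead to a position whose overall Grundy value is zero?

Stack A, S = {2, 5, 6}:
G(0) = 0
G(1) = mex{} = 0
G(2) = mex{0} = 1
G(3) = mex{0} = 1
G(4) = mex{1} = 0
G(5) = mex{1,0} = 2
G(6) = mex{0,0,0} = 1
G(7) = mex{2,1,0} = 3
G(8) = mex{1,1,1} = 0
G(9) = mex{3,0,1} = 2
G(10) = mex{0,2,0} = 1
G(11) = mex{2,1,2} = 0
G(12) = mex{1,3,1} = 0
G(13) = mex{0,0,3} = 1
G(14) = mex{0,2,0} = 1
G(15) = mex{1,1,2} = 0
G(16) = mex{1,0,1} = 2
G(17) = mex{0,0,0} = 1
G(18) = mex{2,1,0} = 3
G(19) = mex{1,1,1} = 0
G(20) = mex{3,0,1} = 2
G(21) = mex{0,2,0} = 1
G(22) = mex{2,1,2} = 0
G(23) = mex{1,3,1} = 0
G_A(23) = 0.
Stack B, S = {2, 3, 6, 7}:
G(0) = 0
G(1) = mex{} = 0
G(2) = mex{0} = 1
G(3) = mex{0,0} = 1
G(4) = mex{1,0} = 2
G(5) = mex{1,1} = 0
G(6) = mex{2,1,0} = 3
G(7) = mex{0,2,0,0} = 1
G(8) = mex{3,0,1,0} = 2
G(9) = mex{1,3,1,1} = 0
G(10) = mex{2,1,2,1} = 0
G(11) = mex{0,2,0,2} = 1
G(12) = mex{0,0,3,0} = 1
G(13) = mex{1,0,1,3} = 2
G(14) = mex{1,1,2,1} = 0
G(15) = mex{2,1,0,2} = 3
G(16) = mex{0,2,0,0} = 1
G(17) = mex{3,0,1,0} = 2
G(18) = mex{1,3,1,1} = 0
G(19) = mex{2,1,2,1} = 0
G(20) = mex{0,2,0,2} = 1
G(21) = mex{0,0,3,0} = 1
G(22) = mex{1,0,1,3} = 2
G(23) = mex{1,1,2,1} = 0
G(24) = mex{2,1,0,2} = 3
G(25) = mex{0,2,0,0} = 1
G(26) = mex{3,0,1,0} = 2
G_B(26) = 2.
Combined Grundy value = 0 ⊕ 2 = 2.
A winning move leaves total XOR = 0, i.e. changes one component's Grundy value g to g ⊕ X where X is the current total.
Stack A: need g' = 0⊕2 = 2. Options: 23−2→G=1, 23−5→G=3, 23−6→G=1. Hits: 0.
Stack B: need g' = 2⊕2 = 0. Options: 26−2→G=3, 26−3→G=0, 26−6→G=1, 26−7→G=0. Hits: 2.

2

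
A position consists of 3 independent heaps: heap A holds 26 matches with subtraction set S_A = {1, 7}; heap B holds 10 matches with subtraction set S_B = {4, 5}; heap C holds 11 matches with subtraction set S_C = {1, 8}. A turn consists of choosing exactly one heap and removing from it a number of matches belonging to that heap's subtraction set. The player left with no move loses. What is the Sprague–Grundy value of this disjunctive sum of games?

0

Heap A, S = {1, 7}:
n :  0  1  2  3  4  5  6  7  8  9 10 11 12 13 14 15 16 17 18 19 20 21 22 23 24 25 26
G :  0  1  0  1  0  1  0  1  0  1  0  1  0  1  0  1  0  1  0  1  0  1  0  1  0  1  0
G_A(26) = 0.
Heap B, S = {4, 5}:
G(0) = 0
G(1) = mex{} = 0
G(2) = mex{} = 0
G(3) = mex{} = 0
G(4) = mex{0} = 1
G(5) = mex{0,0} = 1
G(6) = mex{0,0} = 1
G(7) = mex{0,0} = 1
G(8) = mex{1,0} = 2
G(9) = mex{1,1} = 0
G(10) = mex{1,1} = 0
G_B(10) = 0.
Heap C, S = {1, 8}:
n :  0  1  2  3  4  5  6  7  8  9 10 11
G :  0  1  0  1  0  1  0  1  2  0  1  0
G_C(11) = 0.
Combined Grundy value = 0 ⊕ 0 ⊕ 0 = 0.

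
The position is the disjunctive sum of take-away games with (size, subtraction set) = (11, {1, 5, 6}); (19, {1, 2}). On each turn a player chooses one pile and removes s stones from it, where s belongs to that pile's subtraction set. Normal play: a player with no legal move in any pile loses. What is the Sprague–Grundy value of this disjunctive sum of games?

1

Pile A, S = {1, 5, 6}:
n :  0  1  2  3  4  5  6  7  8  9 10 11
G :  0  1  0  1  0  1  2  3  2  3  2  0
G_A(11) = 0.
Pile B, S = {1, 2}:
n :  0  1  2  3  4  5  6  7  8  9 10 11 12 13 14 15 16 17 18 19
G :  0  1  2  0  1  2  0  1  2  0  1  2  0  1  2  0  1  2  0  1
G_B(19) = 1.
Combined Grundy value = 0 ⊕ 1 = 1.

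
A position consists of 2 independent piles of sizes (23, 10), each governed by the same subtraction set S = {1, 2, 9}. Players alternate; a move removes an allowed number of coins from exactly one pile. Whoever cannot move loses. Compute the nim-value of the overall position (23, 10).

All piles use S = {1, 2, 9}:
n :  0  1  2  3  4  5  6  7  8  9 10 11 12 13 14 15 16 17 18 19 20 21 22 23
G :  0  1  2  0  1  2  0  1  2  3  0  1  2  0  1  2  0  1  2  3  0  1  2  0
Pile A: G(23) = 0.
Pile B: G(10) = 0.
Combined Grundy value = 0 ⊕ 0 = 0.

0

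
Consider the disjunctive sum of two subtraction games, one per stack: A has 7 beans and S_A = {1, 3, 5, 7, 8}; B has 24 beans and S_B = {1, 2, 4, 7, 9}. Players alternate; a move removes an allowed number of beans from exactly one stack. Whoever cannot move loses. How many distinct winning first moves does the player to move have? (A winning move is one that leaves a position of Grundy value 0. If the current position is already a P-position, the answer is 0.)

Stack A, S = {1, 3, 5, 7, 8}:
n : 0 1 2 3 4 5 6 7
G : 0 1 0 1 0 1 0 1
G_A(7) = 1.
Stack B, S = {1, 2, 4, 7, 9}:
G(0) = 0
G(1) = mex{0} = 1
G(2) = mex{1,0} = 2
G(3) = mex{2,1} = 0
G(4) = mex{0,2,0} = 1
G(5) = mex{1,0,1} = 2
G(6) = mex{2,1,2} = 0
G(7) = mex{0,2,0,0} = 1
G(8) = mex{1,0,1,1} = 2
G(9) = mex{2,1,2,2,0} = 3
G(10) = mex{3,2,0,0,1} = 4
G(11) = mex{4,3,1,1,2} = 0
G(12) = mex{0,4,2,2,0} = 1
G(13) = mex{1,0,3,0,1} = 2
G(14) = mex{2,1,4,1,2} = 0
G(15) = mex{0,2,0,2,0} = 1
G(16) = mex{1,0,1,3,1} = 2
G(17) = mex{2,1,2,4,2} = 0
G(18) = mex{0,2,0,0,3} = 1
G(19) = mex{1,0,1,1,4} = 2
G(20) = mex{2,1,2,2,0} = 3
G(21) = mex{3,2,0,0,1} = 4
G(22) = mex{4,3,1,1,2} = 0
G(23) = mex{0,4,2,2,0} = 1
G(24) = mex{1,0,3,0,1} = 2
G_B(24) = 2.
Combined Grundy value = 1 ⊕ 2 = 3.
A winning move leaves total XOR = 0, i.e. changes one component's Grundy value g to g ⊕ X where X is the current total.
Stack A: need g' = 1⊕3 = 2. Options: 7−1→G=0, 7−3→G=0, 7−5→G=0, 7−7→G=0. Hits: 0.
Stack B: need g' = 2⊕3 = 1. Options: 24−1→G=1, 24−2→G=0, 24−4→G=3, 24−7→G=0, 24−9→G=1. Hits: 2.

2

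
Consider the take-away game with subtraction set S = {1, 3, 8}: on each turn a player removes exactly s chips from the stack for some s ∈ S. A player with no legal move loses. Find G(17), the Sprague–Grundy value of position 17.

0

G(0) = 0
G(1) = mex{0} = 1
G(2) = mex{1} = 0
G(3) = mex{0,0} = 1
G(4) = mex{1,1} = 0
G(5) = mex{0,0} = 1
G(6) = mex{1,1} = 0
G(7) = mex{0,0} = 1
G(8) = mex{1,1,0} = 2
G(9) = mex{2,0,1} = 3
G(10) = mex{3,1,0} = 2
G(11) = mex{2,2,1} = 0
G(12) = mex{0,3,0} = 1
G(13) = mex{1,2,1} = 0
G(14) = mex{0,0,0} = 1
G(15) = mex{1,1,1} = 0
G(16) = mex{0,0,2} = 1
G(17) = mex{1,1,3} = 0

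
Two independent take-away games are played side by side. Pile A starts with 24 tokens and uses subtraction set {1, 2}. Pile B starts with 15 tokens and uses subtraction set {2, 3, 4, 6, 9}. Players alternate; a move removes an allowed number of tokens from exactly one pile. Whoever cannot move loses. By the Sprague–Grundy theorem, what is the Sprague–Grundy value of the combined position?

Pile A, S = {1, 2}:
G(0) = 0
G(1) = mex{0} = 1
G(2) = mex{1,0} = 2
G(3) = mex{2,1} = 0
G(4) = mex{0,2} = 1
G(5) = mex{1,0} = 2
G(6) = mex{2,1} = 0
G(7) = mex{0,2} = 1
G(8) = mex{1,0} = 2
G(9) = mex{2,1} = 0
G(10) = mex{0,2} = 1
G(11) = mex{1,0} = 2
G(12) = mex{2,1} = 0
G(13) = mex{0,2} = 1
G(14) = mex{1,0} = 2
G(15) = mex{2,1} = 0
G(16) = mex{0,2} = 1
G(17) = mex{1,0} = 2
G(18) = mex{2,1} = 0
G(19) = mex{0,2} = 1
G(20) = mex{1,0} = 2
G(21) = mex{2,1} = 0
G(22) = mex{0,2} = 1
G(23) = mex{1,0} = 2
G(24) = mex{2,1} = 0
G_A(24) = 0.
Pile B, S = {2, 3, 4, 6, 9}:
n :  0  1  2  3  4  5  6  7  8  9 10 11 12 13 14 15
G :  0  0  1  1  2  2  3  3  0  4  1  5  2  0  3  1
G_B(15) = 1.
Combined Grundy value = 0 ⊕ 1 = 1.

1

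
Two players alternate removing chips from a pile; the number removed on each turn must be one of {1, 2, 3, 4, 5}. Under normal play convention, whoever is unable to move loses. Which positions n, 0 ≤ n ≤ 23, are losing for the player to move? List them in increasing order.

0, 6, 12, 18

G(0) = 0
G(1) = mex{0} = 1
G(2) = mex{1,0} = 2
G(3) = mex{2,1,0} = 3
G(4) = mex{3,2,1,0} = 4
G(5) = mex{4,3,2,1,0} = 5
G(6) = mex{5,4,3,2,1} = 0
G(7) = mex{0,5,4,3,2} = 1
G(8) = mex{1,0,5,4,3} = 2
G(9) = mex{2,1,0,5,4} = 3
G(10) = mex{3,2,1,0,5} = 4
G(11) = mex{4,3,2,1,0} = 5
G(12) = mex{5,4,3,2,1} = 0
G(13) = mex{0,5,4,3,2} = 1
G(14) = mex{1,0,5,4,3} = 2
G(15) = mex{2,1,0,5,4} = 3
G(16) = mex{3,2,1,0,5} = 4
G(17) = mex{4,3,2,1,0} = 5
G(18) = mex{5,4,3,2,1} = 0
G(19) = mex{0,5,4,3,2} = 1
G(20) = mex{1,0,5,4,3} = 2
G(21) = mex{2,1,0,5,4} = 3
G(22) = mex{3,2,1,0,5} = 4
G(23) = mex{4,3,2,1,0} = 5
P-positions are exactly the n with G(n) = 0.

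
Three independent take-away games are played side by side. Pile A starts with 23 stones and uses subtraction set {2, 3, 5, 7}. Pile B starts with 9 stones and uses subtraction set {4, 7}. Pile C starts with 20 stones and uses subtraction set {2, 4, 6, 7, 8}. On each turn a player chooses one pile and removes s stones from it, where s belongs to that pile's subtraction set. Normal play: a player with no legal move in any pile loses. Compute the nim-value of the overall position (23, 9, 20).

Pile A, S = {2, 3, 5, 7}:
G(0) = 0
G(1) = mex{} = 0
G(2) = mex{0} = 1
G(3) = mex{0,0} = 1
G(4) = mex{1,0} = 2
G(5) = mex{1,1,0} = 2
G(6) = mex{2,1,0} = 3
G(7) = mex{2,2,1,0} = 3
G(8) = mex{3,2,1,0} = 4
G(9) = mex{3,3,2,1} = 0
G(10) = mex{4,3,2,1} = 0
G(11) = mex{0,4,3,2} = 1
G(12) = mex{0,0,3,2} = 1
G(13) = mex{1,0,4,3} = 2
G(14) = mex{1,1,0,3} = 2
G(15) = mex{2,1,0,4} = 3
G(16) = mex{2,2,1,0} = 3
G(17) = mex{3,2,1,0} = 4
G(18) = mex{3,3,2,1} = 0
G(19) = mex{4,3,2,1} = 0
G(20) = mex{0,4,3,2} = 1
G(21) = mex{0,0,3,2} = 1
G(22) = mex{1,0,4,3} = 2
G(23) = mex{1,1,0,3} = 2
G_A(23) = 2.
Pile B, S = {4, 7}:
n : 0 1 2 3 4 5 6 7 8 9
G : 0 0 0 0 1 1 1 1 2 2
G_B(9) = 2.
Pile C, S = {2, 4, 6, 7, 8}:
G(0) = 0
G(1) = mex{} = 0
G(2) = mex{0} = 1
G(3) = mex{0} = 1
G(4) = mex{1,0} = 2
G(5) = mex{1,0} = 2
G(6) = mex{2,1,0} = 3
G(7) = mex{2,1,0,0} = 3
G(8) = mex{3,2,1,0,0} = 4
G(9) = mex{3,2,1,1,0} = 4
G(10) = mex{4,3,2,1,1} = 0
G(11) = mex{4,3,2,2,1} = 0
G(12) = mex{0,4,3,2,2} = 1
G(13) = mex{0,4,3,3,2} = 1
G(14) = mex{1,0,4,3,3} = 2
G(15) = mex{1,0,4,4,3} = 2
G(16) = mex{2,1,0,4,4} = 3
G(17) = mex{2,1,0,0,4} = 3
G(18) = mex{3,2,1,0,0} = 4
G(19) = mex{3,2,1,1,0} = 4
G(20) = mex{4,3,2,1,1} = 0
G_C(20) = 0.
Combined Grundy value = 2 ⊕ 2 ⊕ 0 = 0.

0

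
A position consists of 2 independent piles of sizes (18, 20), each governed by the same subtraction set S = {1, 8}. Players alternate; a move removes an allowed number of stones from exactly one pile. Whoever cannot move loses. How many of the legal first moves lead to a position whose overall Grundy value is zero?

0

All piles use S = {1, 8}:
G(0) = 0
G(1) = mex{0} = 1
G(2) = mex{1} = 0
G(3) = mex{0} = 1
G(4) = mex{1} = 0
G(5) = mex{0} = 1
G(6) = mex{1} = 0
G(7) = mex{0} = 1
G(8) = mex{1,0} = 2
G(9) = mex{2,1} = 0
G(10) = mex{0,0} = 1
G(11) = mex{1,1} = 0
G(12) = mex{0,0} = 1
G(13) = mex{1,1} = 0
G(14) = mex{0,0} = 1
G(15) = mex{1,1} = 0
G(16) = mex{0,2} = 1
G(17) = mex{1,0} = 2
G(18) = mex{2,1} = 0
G(19) = mex{0,0} = 1
G(20) = mex{1,1} = 0
Pile A: G(18) = 0.
Pile B: G(20) = 0.
Combined Grundy value = 0 ⊕ 0 = 0.
A winning move leaves total XOR = 0, i.e. changes one component's Grundy value g to g ⊕ X where X is the current total.
Pile A: target g' = 0⊕0 = 0, but every legal move changes the Grundy value (mex property), so 0 moves.
Pile B: target g' = 0⊕0 = 0, but every legal move changes the Grundy value (mex property), so 0 moves.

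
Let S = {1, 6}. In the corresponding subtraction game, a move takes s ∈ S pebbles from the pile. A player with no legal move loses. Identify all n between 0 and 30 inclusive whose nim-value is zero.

G(0) = 0
G(1) = mex{0} = 1
G(2) = mex{1} = 0
G(3) = mex{0} = 1
G(4) = mex{1} = 0
G(5) = mex{0} = 1
G(6) = mex{1,0} = 2
G(7) = mex{2,1} = 0
G(8) = mex{0,0} = 1
G(9) = mex{1,1} = 0
G(10) = mex{0,0} = 1
G(11) = mex{1,1} = 0
G(12) = mex{0,2} = 1
G(13) = mex{1,0} = 2
G(14) = mex{2,1} = 0
G(15) = mex{0,0} = 1
G(16) = mex{1,1} = 0
G(17) = mex{0,0} = 1
G(18) = mex{1,1} = 0
G(19) = mex{0,2} = 1
G(20) = mex{1,0} = 2
G(21) = mex{2,1} = 0
G(22) = mex{0,0} = 1
G(23) = mex{1,1} = 0
G(24) = mex{0,0} = 1
G(25) = mex{1,1} = 0
G(26) = mex{0,2} = 1
G(27) = mex{1,0} = 2
G(28) = mex{2,1} = 0
G(29) = mex{0,0} = 1
G(30) = mex{1,1} = 0
P-positions are exactly the n with G(n) = 0.

0, 2, 4, 7, 9, 11, 14, 16, 18, 21, 23, 25, 28, 30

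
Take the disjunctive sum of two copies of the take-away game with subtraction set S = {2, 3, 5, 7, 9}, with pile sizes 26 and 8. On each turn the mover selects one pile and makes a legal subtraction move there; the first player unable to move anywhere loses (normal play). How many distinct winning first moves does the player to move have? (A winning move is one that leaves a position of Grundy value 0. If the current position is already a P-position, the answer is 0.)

2

All piles use S = {2, 3, 5, 7, 9}:
n :  0  1  2  3  4  5  6  7  8  9 10 11 12 13 14 15 16 17 18 19 20 21 22 23 24 25 26
G :  0  0  1  1  2  2  3  3  4  4  5  0  0  1  1  2  2  3  3  4  4  5  0  0  1  1  2
Pile A: G(26) = 2.
Pile B: G(8) = 4.
Combined Grundy value = 2 ⊕ 4 = 6.
A winning move leaves total XOR = 0, i.e. changes one component's Grundy value g to g ⊕ X where X is the current total.
Pile A: need g' = 2⊕6 = 4. Options: 26−2→G=1, 26−3→G=0, 26−5→G=5, 26−7→G=4, 26−9→G=3. Hits: 1.
Pile B: need g' = 4⊕6 = 2. Options: 8−2→G=3, 8−3→G=2, 8−5→G=1, 8−7→G=0. Hits: 1.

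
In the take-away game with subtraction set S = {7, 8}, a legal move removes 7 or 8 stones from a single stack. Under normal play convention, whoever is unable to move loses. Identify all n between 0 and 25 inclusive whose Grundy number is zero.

G(0) = 0
G(1) = mex{} = 0
G(2) = mex{} = 0
G(3) = mex{} = 0
G(4) = mex{} = 0
G(5) = mex{} = 0
G(6) = mex{} = 0
G(7) = mex{0} = 1
G(8) = mex{0,0} = 1
G(9) = mex{0,0} = 1
G(10) = mex{0,0} = 1
G(11) = mex{0,0} = 1
G(12) = mex{0,0} = 1
G(13) = mex{0,0} = 1
G(14) = mex{1,0} = 2
G(15) = mex{1,1} = 0
G(16) = mex{1,1} = 0
G(17) = mex{1,1} = 0
G(18) = mex{1,1} = 0
G(19) = mex{1,1} = 0
G(20) = mex{1,1} = 0
G(21) = mex{2,1} = 0
G(22) = mex{0,2} = 1
G(23) = mex{0,0} = 1
G(24) = mex{0,0} = 1
G(25) = mex{0,0} = 1
P-positions are exactly the n with G(n) = 0.

0, 1, 2, 3, 4, 5, 6, 15, 16, 17, 18, 19, 20, 21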